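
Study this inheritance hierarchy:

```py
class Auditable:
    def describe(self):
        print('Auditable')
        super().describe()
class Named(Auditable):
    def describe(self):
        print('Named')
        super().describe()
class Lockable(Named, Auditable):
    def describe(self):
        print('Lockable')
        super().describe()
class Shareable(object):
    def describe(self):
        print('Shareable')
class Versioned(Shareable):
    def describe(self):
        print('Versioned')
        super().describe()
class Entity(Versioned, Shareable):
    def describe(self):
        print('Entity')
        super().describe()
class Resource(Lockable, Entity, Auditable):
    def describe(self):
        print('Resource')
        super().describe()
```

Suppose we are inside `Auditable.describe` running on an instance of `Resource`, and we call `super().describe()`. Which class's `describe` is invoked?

L[Resource] = Resource + merge(L[Lockable], L[Entity], L[Auditable], [Lockable Entity Auditable])
  take Lockable:  [Lockable Named Auditable object] + [Entity Versioned Shareable object] + [Auditable object] + [Lockable Entity Auditable]
  take Named:  [Named Auditable object] + [Entity Versioned Shareable object] + [Auditable object] + [Entity Auditable]
  take Entity:  [Auditable object] + [Entity Versioned Shareable object] + [Auditable object] + [Entity Auditable]
  take Auditable:  [Auditable object] + [Versioned Shareable object] + [Auditable object] + [Auditable]
  take Versioned:  [object] + [Versioned Shareable object] + [object]
  take Shareable:  [object] + [Shareable object] + [object]
  take object:  [object] + [object] + [object]
MRO: Resource Lockable Named Entity Auditable Versioned Shareable object
super() in Auditable.describe on a Resource instance goes to the class after Auditable in Resource's MRO: Versioned.

Versioned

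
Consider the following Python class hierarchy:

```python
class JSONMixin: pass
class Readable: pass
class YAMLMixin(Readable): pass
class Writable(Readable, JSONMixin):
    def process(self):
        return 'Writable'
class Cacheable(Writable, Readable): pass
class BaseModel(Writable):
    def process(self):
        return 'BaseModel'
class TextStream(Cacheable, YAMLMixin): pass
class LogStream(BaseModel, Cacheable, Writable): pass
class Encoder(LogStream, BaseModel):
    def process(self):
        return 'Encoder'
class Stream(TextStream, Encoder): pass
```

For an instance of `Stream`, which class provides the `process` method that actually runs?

Encoder

L[Stream] = Stream + merge(L[TextStream], L[Encoder], [TextStream Encoder])
  take TextStream:  [TextStream Cacheable Writable YAMLMixin Readable JSONMixin object] + [Encoder LogStream BaseModel Cacheable Writable Readable JSONMixin object] + [TextStream Encoder]
  take Encoder:  [Cacheable Writable YAMLMixin Readable JSONMixin object] + [Encoder LogStream BaseModel Cacheable Writable Readable JSONMixin object] + [Encoder]
  take LogStream:  [Cacheable Writable YAMLMixin Readable JSONMixin object] + [LogStream BaseModel Cacheable Writable Readable JSONMixin object]
  take BaseModel:  [Cacheable Writable YAMLMixin Readable JSONMixin object] + [BaseModel Cacheable Writable Readable JSONMixin object]
  take Cacheable:  [Cacheable Writable YAMLMixin Readable JSONMixin object] + [Cacheable Writable Readable JSONMixin object]
  take Writable:  [Writable YAMLMixin Readable JSONMixin object] + [Writable Readable JSONMixin object]
  take YAMLMixin:  [YAMLMixin Readable JSONMixin object] + [Readable JSONMixin object]
  take Readable:  [Readable JSONMixin object] + [Readable JSONMixin object]
  take JSONMixin:  [JSONMixin object] + [JSONMixin object]
  take object:  [object] + [object]
MRO: Stream TextStream Encoder LogStream BaseModel Cacheable Writable YAMLMixin Readable JSONMixin object
process is defined in: BaseModel, Encoder, Writable. First along the MRO is Encoder.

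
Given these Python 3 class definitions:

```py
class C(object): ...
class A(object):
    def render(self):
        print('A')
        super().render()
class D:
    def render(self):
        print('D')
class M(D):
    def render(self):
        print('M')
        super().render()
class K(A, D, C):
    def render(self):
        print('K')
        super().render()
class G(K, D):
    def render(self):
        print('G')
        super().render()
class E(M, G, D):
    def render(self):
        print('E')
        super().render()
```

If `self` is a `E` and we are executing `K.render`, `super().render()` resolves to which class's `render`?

L[E] = E + merge(L[M], L[G], L[D], [M G D])
  take M:  [M D object] + [G K A D C object] + [D object] + [M G D]
  take G:  [D object] + [G K A D C object] + [D object] + [G D]
  take K:  [D object] + [K A D C object] + [D object] + [D]
  take A:  [D object] + [A D C object] + [D object] + [D]
  take D:  [D object] + [D C object] + [D object] + [D]
  take C:  [object] + [C object] + [object]
  take object:  [object] + [object] + [object]
MRO: E M G K A D C object
super() in K.render on a E instance goes to the class after K in E's MRO: A.

A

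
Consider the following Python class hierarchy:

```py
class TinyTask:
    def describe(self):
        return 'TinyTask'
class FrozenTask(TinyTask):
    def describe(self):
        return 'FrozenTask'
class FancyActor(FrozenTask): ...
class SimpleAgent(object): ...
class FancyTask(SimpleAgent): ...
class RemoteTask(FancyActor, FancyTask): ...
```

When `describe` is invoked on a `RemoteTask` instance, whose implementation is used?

FrozenTask

L[RemoteTask] = RemoteTask + merge(L[FancyActor], L[FancyTask], [FancyActor FancyTask])
  take FancyActor:  [FancyActor FrozenTask TinyTask object] + [FancyTask SimpleAgent object] + [FancyActor FancyTask]
  take FrozenTask:  [FrozenTask TinyTask object] + [FancyTask SimpleAgent object] + [FancyTask]
  take TinyTask:  [TinyTask object] + [FancyTask SimpleAgent object] + [FancyTask]
  take FancyTask:  [object] + [FancyTask SimpleAgent object] + [FancyTask]
  take SimpleAgent:  [object] + [SimpleAgent object]
  take object:  [object] + [object]
MRO: RemoteTask FancyActor FrozenTask TinyTask FancyTask SimpleAgent object
describe is defined in: FrozenTask, TinyTask. First along the MRO is FrozenTask.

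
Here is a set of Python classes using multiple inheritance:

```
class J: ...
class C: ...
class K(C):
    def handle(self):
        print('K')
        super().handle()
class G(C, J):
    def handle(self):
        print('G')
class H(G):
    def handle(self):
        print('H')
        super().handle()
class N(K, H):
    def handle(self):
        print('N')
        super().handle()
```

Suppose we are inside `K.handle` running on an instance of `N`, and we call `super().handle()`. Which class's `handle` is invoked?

L[N] = N + merge(L[K], L[H], [K H])
  take K:  [K C object] + [H G C J object] + [K H]
  take H:  [C object] + [H G C J object] + [H]
  take G:  [C object] + [G C J object]
  take C:  [C object] + [C J object]
  take J:  [object] + [J object]
  take object:  [object] + [object]
MRO: N K H G C J object
super() in K.handle on a N instance goes to the class after K in N's MRO: H.

H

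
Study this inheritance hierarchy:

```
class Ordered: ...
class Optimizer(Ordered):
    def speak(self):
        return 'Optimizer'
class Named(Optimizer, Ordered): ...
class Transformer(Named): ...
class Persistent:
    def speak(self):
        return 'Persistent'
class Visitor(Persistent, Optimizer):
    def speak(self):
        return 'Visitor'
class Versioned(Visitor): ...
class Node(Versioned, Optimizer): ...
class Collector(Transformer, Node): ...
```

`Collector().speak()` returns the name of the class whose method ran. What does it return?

Visitor

L[Collector] = Collector + merge(L[Transformer], L[Node], [Transformer Node])
  take Transformer:  [Transformer Named Optimizer Ordered object] + [Node Versioned Visitor Persistent Optimizer Ordered object] + [Transformer Node]
  take Named:  [Named Optimizer Ordered object] + [Node Versioned Visitor Persistent Optimizer Ordered object] + [Node]
  take Node:  [Optimizer Ordered object] + [Node Versioned Visitor Persistent Optimizer Ordered object] + [Node]
  take Versioned:  [Optimizer Ordered object] + [Versioned Visitor Persistent Optimizer Ordered object]
  take Visitor:  [Optimizer Ordered object] + [Visitor Persistent Optimizer Ordered object]
  take Persistent:  [Optimizer Ordered object] + [Persistent Optimizer Ordered object]
  take Optimizer:  [Optimizer Ordered object] + [Optimizer Ordered object]
  take Ordered:  [Ordered object] + [Ordered object]
  take object:  [object] + [object]
MRO: Collector Transformer Named Node Versioned Visitor Persistent Optimizer Ordered object
speak is defined in: Optimizer, Persistent, Visitor. First along the MRO is Visitor.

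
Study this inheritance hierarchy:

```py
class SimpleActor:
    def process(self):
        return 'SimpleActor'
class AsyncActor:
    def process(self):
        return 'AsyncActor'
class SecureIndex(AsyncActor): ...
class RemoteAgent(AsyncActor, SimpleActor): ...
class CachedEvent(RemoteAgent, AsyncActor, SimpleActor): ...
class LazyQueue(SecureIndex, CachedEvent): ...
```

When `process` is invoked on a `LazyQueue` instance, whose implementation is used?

L[LazyQueue] = LazyQueue + merge(L[SecureIndex], L[CachedEvent], [SecureIndex CachedEvent])
  take SecureIndex:  [SecureIndex AsyncActor object] + [CachedEvent RemoteAgent AsyncActor SimpleActor object] + [SecureIndex CachedEvent]
  take CachedEvent:  [AsyncActor object] + [CachedEvent RemoteAgent AsyncActor SimpleActor object] + [CachedEvent]
  take RemoteAgent:  [AsyncActor object] + [RemoteAgent AsyncActor SimpleActor object]
  take AsyncActor:  [AsyncActor object] + [AsyncActor SimpleActor object]
  take SimpleActor:  [object] + [SimpleActor object]
  take object:  [object] + [object]
MRO: LazyQueue SecureIndex CachedEvent RemoteAgent AsyncActor SimpleActor object
process is defined in: AsyncActor, SimpleActor. First along the MRO is AsyncActor.

AsyncActor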